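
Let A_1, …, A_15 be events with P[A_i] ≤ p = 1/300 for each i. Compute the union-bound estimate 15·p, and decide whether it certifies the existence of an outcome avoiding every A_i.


Union bound: P[∪_{i=1}^{15} A_i] ≤ Σ_i P[A_i] ≤ 15·p = 15·(1/300) = 1/20.
Numerically: 1/20 ≈ 0.05000.
Is 1/20 < 1? YES.
Since P[∪ A_i] ≤ 1/20 < 1, the complement has P[∩ A_i^c] ≥ 1 − 1/20 = 19/20 > 0, so some outcome avoids every A_i.

15·p = 1/20 ≈ 0.05000; existence CERTIFIED by the union bound.


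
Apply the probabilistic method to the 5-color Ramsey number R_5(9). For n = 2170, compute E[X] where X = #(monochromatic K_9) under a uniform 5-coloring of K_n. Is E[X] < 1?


E[X] = C(2170, 9) · 5^{1 − 36} = 2891746779868845075610510 · 5^{−35} = 2891746779868845075610510/2910383045673370361328125.
As a reduced fraction: E[X] = 578349355973769015122102/582076609134674072265625 ≈ 0.99360.
Is E[X] < 1? YES.
Since E[X] < 1, there exists a 5-coloring of K_{2170} with no monochromatic K_9; hence R_5(9) > 2170.

E[X] = 578349355973769015122102/582076609134674072265625 ≈ 0.99360; E[X] < 1, so R_5(9) > 2170.


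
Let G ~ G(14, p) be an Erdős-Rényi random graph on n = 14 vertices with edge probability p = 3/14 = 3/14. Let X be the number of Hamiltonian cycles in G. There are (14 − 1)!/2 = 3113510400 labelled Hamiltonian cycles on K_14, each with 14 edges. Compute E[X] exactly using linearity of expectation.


K_14 has (14 − 1)!/2 = 3113510400 labelled Hamiltonian cycles.
For each such Hamiltonian cycle H, let X_H = 1 if all 14 edges of H are present in G. Then P[X_H = 1] = p^{14} = (3/14)^{14} = 4782969/11112006825558016.
By linearity of expectation: E[X] = Σ_H E[X_H] = 3113510400 · p^{14} = 3113510400 · 4782969/11112006825558016 = 4155084744525/3100448333024.
Numerically: E[X] ≈ 1.34.

E[X] = 3113510400 · (3/14)^{14} = 4155084744525/3100448333024 ≈ 1.34.


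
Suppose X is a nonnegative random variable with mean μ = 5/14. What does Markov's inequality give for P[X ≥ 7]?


μ = E[X] = 5/14, a = 7.
Markov: P[X ≥ 7] ≤ μ/a = (5/14)/7 = 5/98.
Numerically: ≈ 0.0510.
(Since a = 7 > μ = 0.3571, the bound 5/98 is < 1 and informative.)

P[X ≥ 7] ≤ 5/98 ≈ 0.0510.


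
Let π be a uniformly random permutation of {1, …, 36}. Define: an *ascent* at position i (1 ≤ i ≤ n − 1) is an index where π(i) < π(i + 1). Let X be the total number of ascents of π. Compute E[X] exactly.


Write X = Σ X_I over i = 1, …, 35, with X_I the indicator of one ascent.
There are 35 indicators.
For each fixed i, the pair (π(i), π(i+1)) is a uniformly random ordered pair of distinct values from {1, …, 36}; by symmetry P[π(i) < π(i+1)] = 1/2.
By linearity: E[X] = 35 · (1/2) = (36 − 1) · (1/2) = 35/2 ≈ 17.500.

E[X] = 35/2 = 17.500.


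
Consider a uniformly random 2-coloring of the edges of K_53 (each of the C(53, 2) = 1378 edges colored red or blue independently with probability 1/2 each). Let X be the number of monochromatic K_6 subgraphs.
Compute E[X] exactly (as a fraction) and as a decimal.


Let X = Σ_S X_S over the C(53, 6) = 22957480 subsets S of size 6, where X_S = 1 if the K_6 on S is monochromatic.
For a fixed S, the K_6 on S has C(6, 2) = 15 edges. P[all 15 edges red] = (1/2)^15, and likewise for blue, so P[monochromatic] = 2·(1/2)^15 = 2^{1 − 15} = 1/16384.
By linearity: E[X] = C(53, 6) · 2^{1 − 15} = 22957480 · 1/16384 = 2869685/2048.
Numerically: E[X] ≈ 1401.213379.

E[X] = C(53,6)·2^(1−C(6,2)) = 2869685/2048 ≈ 1401.213379.


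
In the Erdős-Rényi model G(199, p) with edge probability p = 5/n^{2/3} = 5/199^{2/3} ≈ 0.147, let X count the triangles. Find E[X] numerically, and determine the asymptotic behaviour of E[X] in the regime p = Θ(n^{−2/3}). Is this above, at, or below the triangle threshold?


Number of potential triangles: C(199, 3) = 1293699.
Each occurs with probability p³ ≈ (0.147)³ ≈ 3.15649e-03.
By linearity: E[X] = C(199, 3)·p³ ≈ 1293699 · 3.15649e-03 ≈ 4083.543.
Since α = 2/3 < 1, p = c/n^{2/3} ≫ 1/n is above the triangle threshold p ~ 1/n. Asymptotically E[X] ~ (c³/6)·n^{3(1−α)} = (5³/6)·n^{1} → ∞; triangles are abundant w.h.p.

E[X] ≈ 4083.543; in regime p = Θ(1/n^{2/3}) E[X] diverges (above the triangle threshold p ~ 1/n).


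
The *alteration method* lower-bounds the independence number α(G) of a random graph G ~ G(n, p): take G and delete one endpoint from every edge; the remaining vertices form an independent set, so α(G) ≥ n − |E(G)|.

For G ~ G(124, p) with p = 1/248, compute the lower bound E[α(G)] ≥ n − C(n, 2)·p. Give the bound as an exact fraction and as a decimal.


E[|E(G)|] = C(124, 2)·p = 7626 · (1/248) = 123/4.
E[α(G)] ≥ n − E[|E(G)|] = 124 − 123/4 = 373/4.
Numerically: ≈ 93.250.
(This is only a lower bound; the true E[α(G)] may be larger.)

E[α(G)] ≥ 373/4 ≈ 93.250.


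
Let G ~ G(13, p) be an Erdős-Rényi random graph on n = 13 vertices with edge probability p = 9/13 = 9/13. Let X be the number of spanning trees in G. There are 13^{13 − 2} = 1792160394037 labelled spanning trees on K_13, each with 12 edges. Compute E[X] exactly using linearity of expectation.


K_13 has 13^{13 − 2} = 1792160394037 labelled spanning trees.
For each such spanning tree H, let X_H = 1 if all 12 edges of H are present in G. Then P[X_H = 1] = p^{12} = (9/13)^{12} = 282429536481/23298085122481.
Summing the indicators: E[X] = Σ_H E[X_H] = 1792160394037 · p^{12} = 1792160394037 · 282429536481/23298085122481 = 282429536481/13.
Numerically: E[X] ≈ 2.17253e+10.

E[X] = 1792160394037 · (9/13)^{12} = 282429536481/13 ≈ 2.17253e+10.


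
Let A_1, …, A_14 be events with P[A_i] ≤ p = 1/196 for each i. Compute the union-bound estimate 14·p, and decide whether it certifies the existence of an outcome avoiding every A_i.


Union bound: P[∪_{i=1}^{14} A_i] ≤ Σ_i P[A_i] ≤ 14·p = 14·(1/196) = 1/14.
Numerically: 1/14 ≈ 0.0714286.
Is 1/14 < 1? YES.
Since P[∪ A_i] ≤ 1/14 < 1, the complement has P[∩ A_i^c] ≥ 1 − 1/14 = 13/14 > 0, so some outcome avoids every A_i.

14·p = 1/14 ≈ 0.0714286; existence CERTIFIED by the union bound.


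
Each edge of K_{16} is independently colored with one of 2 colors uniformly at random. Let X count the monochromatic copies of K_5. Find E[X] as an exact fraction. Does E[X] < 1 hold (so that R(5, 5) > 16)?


E[X] = C(16, 5) · 2^{1 − 10} = 4368 · 2^{−9} = 4368/512.
As a reduced fraction: E[X] = 273/32 ≈ 8.5312500.
Is E[X] < 1? NO.
Since E[X] ≥ 1, the first-moment bound is inconclusive at n = 16; it does NOT by itself certify R(5, 5) > 16.

E[X] = 273/32 ≈ 8.5312500; E[X] ≥ 1; first-moment method inconclusive here.


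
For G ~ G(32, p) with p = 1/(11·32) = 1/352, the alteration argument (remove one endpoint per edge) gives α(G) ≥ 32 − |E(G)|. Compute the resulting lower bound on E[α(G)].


E[|E(G)|] = C(32, 2)·p = 496 · (1/352) = 31/22.
E[α(G)] ≥ n − E[|E(G)|] = 32 − 31/22 = 673/22.
Numerically: ≈ 30.59091.
(This is only a lower bound; the true E[α(G)] may be larger.)

E[α(G)] ≥ 673/22 ≈ 30.59091.


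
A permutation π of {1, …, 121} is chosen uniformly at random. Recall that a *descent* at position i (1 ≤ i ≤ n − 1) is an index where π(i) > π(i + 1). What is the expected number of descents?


Write X = Σ X_I over i = 1, …, 120, with X_I the indicator of one descent.
There are 120 indicators.
For each fixed i, the pair (π(i), π(i+1)) is a uniformly random ordered pair of distinct values from {1, …, 121}; by symmetry P[π(i) > π(i+1)] = 1/2.
By linearity: E[X] = 120 · (1/2) = (121 − 1) · (1/2) = 60 ≈ 60.000.

E[X] = 60 = 60.000.


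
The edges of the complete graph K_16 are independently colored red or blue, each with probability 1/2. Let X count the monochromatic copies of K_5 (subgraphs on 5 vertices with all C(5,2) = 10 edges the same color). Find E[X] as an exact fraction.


Let X = Σ_S X_S over the C(16, 5) = 4368 subsets S of size 5, where X_S = 1 if the K_5 on S is monochromatic.
For a fixed S, the K_5 on S has C(5, 2) = 10 edges. P[all 10 edges red] = (1/2)^10, and likewise for blue, so P[monochromatic] = 2·(1/2)^10 = 2^{1 − 10} = 1/512.
By linearity: E[X] = C(16, 5) · 2^{1 − 10} = 4368 · 1/512 = 273/32.
Numerically: E[X] ≈ 8.531250.

E[X] = C(16,5)·2^(1−C(5,2)) = 273/32 ≈ 8.531250.


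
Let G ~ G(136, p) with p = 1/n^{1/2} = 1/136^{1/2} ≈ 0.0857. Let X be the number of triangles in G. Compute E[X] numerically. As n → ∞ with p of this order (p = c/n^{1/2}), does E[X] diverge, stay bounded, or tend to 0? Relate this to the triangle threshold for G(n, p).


Number of potential triangles: C(136, 3) = 410040.
Each occurs with probability p³ ≈ (0.0857)³ ≈ 6.30510e-04.
By linearity: E[X] = C(136, 3)·p³ ≈ 410040 · 6.30510e-04 ≈ 258.534.
Since α = 1/2 < 1, p = c/n^{1/2} ≫ 1/n is above the triangle threshold p ~ 1/n. Asymptotically E[X] ~ (c³/6)·n^{3(1−α)} = (1³/6)·n^{1.5} → ∞; triangles are abundant w.h.p.

E[X] ≈ 258.534; in regime p = Θ(1/n^{1/2}) E[X] diverges (above the triangle threshold p ~ 1/n).


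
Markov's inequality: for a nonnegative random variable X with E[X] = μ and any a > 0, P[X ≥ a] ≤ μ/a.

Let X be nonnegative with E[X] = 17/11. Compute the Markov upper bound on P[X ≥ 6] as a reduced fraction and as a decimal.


μ = E[X] = 17/11, a = 6.
Markov: P[X ≥ 6] ≤ μ/a = (17/11)/6 = 17/66.
Numerically: ≈ 0.25758.
(Since a = 6 > μ = 1.54545, the bound 17/66 is < 1 and informative.)

P[X ≥ 6] ≤ 17/66 ≈ 0.25758.


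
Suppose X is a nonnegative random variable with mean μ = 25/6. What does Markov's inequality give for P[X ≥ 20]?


μ = E[X] = 25/6, a = 20.
Markov: P[X ≥ 20] ≤ μ/a = (25/6)/20 = 5/24.
Numerically: ≈ 0.208333.
(Since a = 20 > μ = 4.166667, the bound 5/24 is < 1 and informative.)

P[X ≥ 20] ≤ 5/24 ≈ 0.208333.


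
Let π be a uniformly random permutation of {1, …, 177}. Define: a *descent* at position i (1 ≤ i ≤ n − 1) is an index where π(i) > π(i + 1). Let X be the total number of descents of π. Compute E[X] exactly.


Write X = Σ X_I over i = 1, …, 176, with X_I the indicator of one descent.
There are 176 indicators.
For each fixed i, the pair (π(i), π(i+1)) is a uniformly random ordered pair of distinct values from {1, …, 177}; by symmetry P[π(i) > π(i+1)] = 1/2.
By linearity: E[X] = 176 · (1/2) = (177 − 1) · (1/2) = 88 ≈ 88.00000.

E[X] = 88 = 88.00000.


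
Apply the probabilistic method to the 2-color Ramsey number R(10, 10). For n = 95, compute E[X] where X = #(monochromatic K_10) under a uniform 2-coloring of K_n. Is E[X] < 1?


E[X] = C(95, 10) · 2^{1 − 45} = 10104934117421 · 2^{−44} = 10104934117421/17592186044416.
As a reduced fraction: E[X] = 10104934117421/17592186044416 ≈ 0.5744.
Is E[X] < 1? YES.
Since E[X] < 1, there exists a 2-coloring of K_{95} with no monochromatic K_10; hence R(10, 10) > 95.

E[X] = 10104934117421/17592186044416 ≈ 0.5744; E[X] < 1, so R(10, 10) > 95.


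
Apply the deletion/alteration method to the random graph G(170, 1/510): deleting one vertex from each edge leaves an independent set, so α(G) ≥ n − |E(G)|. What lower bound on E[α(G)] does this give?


E[|E(G)|] = C(170, 2)·p = 14365 · (1/510) = 169/6.
E[α(G)] ≥ n − E[|E(G)|] = 170 − 169/6 = 851/6.
Numerically: ≈ 141.8333.
(This is only a lower bound; the true E[α(G)] may be larger.)

E[α(G)] ≥ 851/6 ≈ 141.8333.


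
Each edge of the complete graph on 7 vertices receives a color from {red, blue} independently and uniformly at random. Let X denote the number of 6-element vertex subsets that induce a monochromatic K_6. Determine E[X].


Let X = Σ_S X_S over the C(7, 6) = 7 subsets S of size 6, where X_S = 1 if the K_6 on S is monochromatic.
For a fixed S, the K_6 on S has C(6, 2) = 15 edges. P[all 15 edges red] = (1/2)^15, and likewise for blue, so P[monochromatic] = 2·(1/2)^15 = 2^{1 − 15} = 1/16384.
By linearity of expectation: E[X] = C(7, 6) · 2^{1 − 15} = 7 · 1/16384 = 7/16384.
Numerically: E[X] ≈ 0.0004.

E[X] = C(7,6)·2^(1−C(6,2)) = 7/16384 ≈ 0.0004.


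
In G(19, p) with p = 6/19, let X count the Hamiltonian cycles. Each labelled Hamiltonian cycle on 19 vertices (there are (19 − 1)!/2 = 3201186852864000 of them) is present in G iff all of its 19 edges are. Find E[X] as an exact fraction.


K_19 has (19 − 1)!/2 = 3201186852864000 labelled Hamiltonian cycles.
For each such Hamiltonian cycle H, let X_H = 1 if all 19 edges of H are present in G. Then P[X_H = 1] = p^{19} = (6/19)^{19} = 609359740010496/1978419655660313589123979.
Summing the indicators: E[X] = Σ_H E[X_H] = 3201186852864000 · p^{19} = 3201186852864000 · 609359740010496/1978419655660313589123979 = 1950674388386224952567660544000/1978419655660313589123979.
Numerically: E[X] ≈ 9.86e+05.

E[X] = 3201186852864000 · (6/19)^{19} = 1950674388386224952567660544000/1978419655660313589123979 ≈ 9.86e+05.


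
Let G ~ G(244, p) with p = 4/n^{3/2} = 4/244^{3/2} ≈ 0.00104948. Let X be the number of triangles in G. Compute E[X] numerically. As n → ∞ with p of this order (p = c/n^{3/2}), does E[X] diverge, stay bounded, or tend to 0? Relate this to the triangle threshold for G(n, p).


Number of potential triangles: C(244, 3) = 2391444.
Each occurs with probability p³ ≈ (0.00104948)³ ≈ 1.15591462e-09.
By linearity: E[X] = C(244, 3)·p³ ≈ 2391444 · 1.15591462e-09 ≈ 0.002764.
Since α = 3/2 > 1, p = c/n^{3/2} = o(1/n) is below the triangle threshold p ~ 1/n. Asymptotically E[X] ~ (c³/6)·n^{3(1−α)} = (4³/6)·n^{-1.5} → 0, so by Markov's inequality G has no triangles w.h.p.

E[X] ≈ 0.002764; in regime p = Θ(1/n^{3/2}) E[X] tends to 0 (below the triangle threshold p ~ 1/n).


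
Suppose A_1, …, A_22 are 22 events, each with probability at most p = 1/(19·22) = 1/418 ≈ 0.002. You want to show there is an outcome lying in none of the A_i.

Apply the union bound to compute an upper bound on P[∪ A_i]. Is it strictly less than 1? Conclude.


Union bound: P[∪_{i=1}^{22} A_i] ≤ Σ_i P[A_i] ≤ 22·p = 22·(1/418) = 1/19.
Numerically: 1/19 ≈ 0.053.
Is 1/19 < 1? YES.
Since P[∪ A_i] ≤ 1/19 < 1, the complement has P[∩ A_i^c] ≥ 1 − 1/19 = 18/19 > 0, so some outcome avoids every A_i.

22·p = 1/19 ≈ 0.053; existence CERTIFIED by the union bound.


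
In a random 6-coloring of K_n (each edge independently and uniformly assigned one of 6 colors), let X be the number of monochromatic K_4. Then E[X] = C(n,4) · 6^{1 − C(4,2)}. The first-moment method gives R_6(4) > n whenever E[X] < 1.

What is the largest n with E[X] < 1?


We need C(n, 4) · 6^{1 − 6} < 1, i.e. C(n, 4) < 6^{6 − 1} = 7776.
Check values of n near the boundary:
  n = 20: C(20, 4) = 4845; 4845 < 7776? YES
  n = 21: C(21, 4) = 5985; 5985 < 7776? YES
  n = 22: C(22, 4) = 7315; 7315 < 7776? YES
  n = 23: C(23, 4) = 8855; 8855 < 7776? NO
  n = 24: C(24, 4) = 10626; 10626 < 7776? NO
  n = 25: C(25, 4) = 12650; 12650 < 7776? NO
The largest n with C(n, 4) < 7776 is n = 22 (where E[X] = 7315/7776 ≈ 0.94072). Hence R_6(4) > 22, i.e. R_6(4) ≥ 23.

Largest n = 22; hence R_6(4) > 22.


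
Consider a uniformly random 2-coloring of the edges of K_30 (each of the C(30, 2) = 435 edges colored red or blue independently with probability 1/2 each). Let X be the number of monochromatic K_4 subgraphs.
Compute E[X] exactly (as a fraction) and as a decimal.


Let X = Σ_S X_S over the C(30, 4) = 27405 subsets S of size 4, where X_S = 1 if the K_4 on S is monochromatic.
For a fixed S, the K_4 on S has C(4, 2) = 6 edges. P[all 6 edges red] = (1/2)^6, and likewise for blue, so P[monochromatic] = 2·(1/2)^6 = 2^{1 − 6} = 1/32.
By linearity: E[X] = C(30, 4) · 2^{1 − 6} = 27405 · 1/32 = 27405/32.
Numerically: E[X] ≈ 856.406.

E[X] = C(30,4)·2^(1−C(4,2)) = 27405/32 ≈ 856.406.


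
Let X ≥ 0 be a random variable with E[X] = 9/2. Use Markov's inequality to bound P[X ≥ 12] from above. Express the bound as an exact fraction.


μ = E[X] = 9/2, a = 12.
Markov: P[X ≥ 12] ≤ μ/a = (9/2)/12 = 3/8.
Numerically: ≈ 0.3750.
(Since a = 12 > μ = 4.5000, the bound 3/8 is < 1 and informative.)

P[X ≥ 12] ≤ 3/8 ≈ 0.3750.


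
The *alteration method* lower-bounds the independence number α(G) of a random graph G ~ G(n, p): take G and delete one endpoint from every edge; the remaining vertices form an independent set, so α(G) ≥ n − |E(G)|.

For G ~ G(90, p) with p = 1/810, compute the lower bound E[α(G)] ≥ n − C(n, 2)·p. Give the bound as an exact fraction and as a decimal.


E[|E(G)|] = C(90, 2)·p = 4005 · (1/810) = 89/18.
E[α(G)] ≥ n − E[|E(G)|] = 90 − 89/18 = 1531/18.
Numerically: ≈ 85.055556.
(This is only a lower bound; the true E[α(G)] may be larger.)

E[α(G)] ≥ 1531/18 ≈ 85.055556.


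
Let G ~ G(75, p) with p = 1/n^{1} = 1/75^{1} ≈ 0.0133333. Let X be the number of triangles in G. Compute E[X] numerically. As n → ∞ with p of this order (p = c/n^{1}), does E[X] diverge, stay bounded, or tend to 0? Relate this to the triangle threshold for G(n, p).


Number of potential triangles: C(75, 3) = 67525.
Each occurs with probability p³ ≈ (0.0133333)³ ≈ 2.37037037e-06.
By linearity: E[X] = C(75, 3)·p³ ≈ 67525 · 2.37037037e-06 ≈ 0.160059.
Here α = 1, so p = 1/n is exactly at the triangle threshold p ~ 1/n. Asymptotically E[X] → c³/6 = 1³/6 = 1/6 ≈ 0.166667, a bounded constant. In this regime the triangle count is asymptotically Poisson(c³/6).

E[X] ≈ 0.160059; in regime p = Θ(1/n^{1}) E[X] stays bounded (at the triangle threshold p ~ 1/n).


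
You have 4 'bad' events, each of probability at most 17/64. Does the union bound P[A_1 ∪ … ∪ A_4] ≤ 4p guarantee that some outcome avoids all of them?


Union bound: P[∪_{i=1}^{4} A_i] ≤ Σ_i P[A_i] ≤ 4·p = 4·(17/64) = 17/16.
Numerically: 17/16 ≈ 1.0625.
Is 17/16 < 1? NO.
Since the bound 17/16 is ≥ 1, the union bound is uninformative here; it does NOT by itself certify existence.

4·p = 17/16 ≈ 1.0625; existence NOT certified by the union bound.


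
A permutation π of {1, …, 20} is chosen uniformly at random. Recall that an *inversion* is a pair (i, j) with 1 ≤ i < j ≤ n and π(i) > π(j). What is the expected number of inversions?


Write X = Σ X_I over the C(20, 2) = 190 pairs i < j, with X_I the indicator of one inversion.
There are 190 indicators.
For each fixed pair i < j, the values π(i) and π(j) are two distinct elements of {1, …, 20} in uniformly random order; by symmetry P[π(i) > π(j)] = 1/2.
By linearity: E[X] = 190 · (1/2) = C(20, 2) · (1/2) = 190/2 = 95 ≈ 95.0000.

E[X] = 95 = 95.0000.


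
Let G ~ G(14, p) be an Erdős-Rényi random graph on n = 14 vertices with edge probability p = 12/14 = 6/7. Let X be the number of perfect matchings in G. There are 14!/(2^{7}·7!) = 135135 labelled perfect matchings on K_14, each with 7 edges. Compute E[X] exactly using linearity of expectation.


K_14 has 14!/(2^{7}·7!) = 135135 labelled perfect matchings.
For each such perfect matching H, let X_H = 1 if all 7 edges of H are present in G. Then P[X_H = 1] = p^{7} = (6/7)^{7} = 279936/823543.
By linearity: E[X] = Σ_H E[X_H] = 135135 · p^{7} = 135135 · 279936/823543 = 5404164480/117649.
Numerically: E[X] ≈ 45935.

E[X] = 135135 · (6/7)^{7} = 5404164480/117649 ≈ 45935.


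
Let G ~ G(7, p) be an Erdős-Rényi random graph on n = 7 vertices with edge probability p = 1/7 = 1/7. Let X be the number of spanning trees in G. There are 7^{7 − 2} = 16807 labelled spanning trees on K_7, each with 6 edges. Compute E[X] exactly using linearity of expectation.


K_7 has 7^{7 − 2} = 16807 labelled spanning trees.
For each such spanning tree H, let X_H = 1 if all 6 edges of H are present in G. Then P[X_H = 1] = p^{6} = (1/7)^{6} = 1/117649.
Summing the indicators: E[X] = Σ_H E[X_H] = 16807 · p^{6} = 16807 · 1/117649 = 1/7.
Numerically: E[X] ≈ 0.1429.

E[X] = 16807 · (1/7)^{6} = 1/7 ≈ 0.1429.


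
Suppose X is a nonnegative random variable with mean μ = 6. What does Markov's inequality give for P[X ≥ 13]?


μ = E[X] = 6, a = 13.
Markov: P[X ≥ 13] ≤ μ/a = (6)/13 = 6/13.
Numerically: ≈ 0.461538.
(Since a = 13 > μ = 6.000000, the bound 6/13 is < 1 and informative.)

P[X ≥ 13] ≤ 6/13 ≈ 0.461538.


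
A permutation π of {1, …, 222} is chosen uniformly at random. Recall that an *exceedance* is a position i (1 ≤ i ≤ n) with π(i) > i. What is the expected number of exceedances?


Write X = Σ_{i=1}^{222} X_i, where X_i = 1_{π(i) > i}.
For each fixed i, π(i) is uniform over {1, …, 222} (marginal of a uniform permutation), so P[π(i) > i] = (n − i)/n. Summing: Σ_{i=1}^{222} (n − i)/n = (0 + 1 + … + 221)/222 = 222(222 − 1)/(2·222) = (222 − 1)/2.
Hence E[X] = Σ_{i=1}^{222} (222 − i)/222 = 221/2 ≈ 110.5000.

E[X] = 221/2 = 110.5000.


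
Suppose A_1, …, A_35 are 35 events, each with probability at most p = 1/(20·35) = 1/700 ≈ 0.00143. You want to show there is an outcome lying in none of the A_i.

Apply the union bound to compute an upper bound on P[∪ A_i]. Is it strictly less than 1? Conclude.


Union bound: P[∪_{i=1}^{35} A_i] ≤ Σ_i P[A_i] ≤ 35·p = 35·(1/700) = 1/20.
Numerically: 1/20 ≈ 0.05000.
Is 1/20 < 1? YES.
Since P[∪ A_i] ≤ 1/20 < 1, the complement has P[∩ A_i^c] ≥ 1 − 1/20 = 19/20 > 0, so some outcome avoids every A_i.

35·p = 1/20 ≈ 0.05000; existence CERTIFIED by the union bound.


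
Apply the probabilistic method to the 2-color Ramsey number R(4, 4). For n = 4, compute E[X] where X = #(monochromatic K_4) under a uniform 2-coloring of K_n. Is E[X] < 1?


E[X] = C(4, 4) · 2^{1 − 6} = 1 · 2^{−5} = 1/32.
As a reduced fraction: E[X] = 1/32 ≈ 0.031250.
Is E[X] < 1? YES.
Since E[X] < 1, there exists a 2-coloring of K_{4} with no monochromatic K_4; hence R(4, 4) > 4.

E[X] = 1/32 ≈ 0.031250; E[X] < 1, so R(4, 4) > 4.


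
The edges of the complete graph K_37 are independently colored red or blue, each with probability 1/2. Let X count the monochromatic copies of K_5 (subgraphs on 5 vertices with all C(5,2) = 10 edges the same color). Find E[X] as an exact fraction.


Let X = Σ_S X_S over the C(37, 5) = 435897 subsets S of size 5, where X_S = 1 if the K_5 on S is monochromatic.
For a fixed S, the K_5 on S has C(5, 2) = 10 edges. P[all 10 edges red] = (1/2)^10, and likewise for blue, so P[monochromatic] = 2·(1/2)^10 = 2^{1 − 10} = 1/512.
Summing: E[X] = C(37, 5) · 2^{1 − 10} = 435897 · 1/512 = 435897/512.
Numerically: E[X] ≈ 851.3613.

E[X] = C(37,5)·2^(1−C(5,2)) = 435897/512 ≈ 851.3613.


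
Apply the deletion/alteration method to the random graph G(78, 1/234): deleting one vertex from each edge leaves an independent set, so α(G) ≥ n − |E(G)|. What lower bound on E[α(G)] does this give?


E[|E(G)|] = C(78, 2)·p = 3003 · (1/234) = 77/6.
E[α(G)] ≥ n − E[|E(G)|] = 78 − 77/6 = 391/6.
Numerically: ≈ 65.1667.
(This is only a lower bound; the true E[α(G)] may be larger.)

E[α(G)] ≥ 391/6 ≈ 65.1667.


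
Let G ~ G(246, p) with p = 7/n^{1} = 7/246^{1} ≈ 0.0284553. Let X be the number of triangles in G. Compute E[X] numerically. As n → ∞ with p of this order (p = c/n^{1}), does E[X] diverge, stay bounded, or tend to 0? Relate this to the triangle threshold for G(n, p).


Number of potential triangles: C(246, 3) = 2450980.
Each occurs with probability p³ ≈ (0.0284553)³ ≈ 2.30403355e-05.
By linearity: E[X] = C(246, 3)·p³ ≈ 2450980 · 2.30403355e-05 ≈ 56.471402.
Here α = 1, so p = 7/n is exactly at the triangle threshold p ~ 1/n. Asymptotically E[X] → c³/6 = 7³/6 = 343/6 ≈ 57.166667, a bounded constant. In this regime the triangle count is asymptotically Poisson(c³/6).

E[X] ≈ 56.471402; in regime p = Θ(1/n^{1}) E[X] stays bounded (at the triangle threshold p ~ 1/n).


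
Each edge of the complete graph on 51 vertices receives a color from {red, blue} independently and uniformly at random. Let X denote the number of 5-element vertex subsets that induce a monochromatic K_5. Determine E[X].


Let X = Σ_S X_S over the C(51, 5) = 2349060 subsets S of size 5, where X_S = 1 if the K_5 on S is monochromatic.
For a fixed S, the K_5 on S has C(5, 2) = 10 edges. P[all 10 edges red] = (1/2)^10, and likewise for blue, so P[monochromatic] = 2·(1/2)^10 = 2^{1 − 10} = 1/512.
By linearity of expectation: E[X] = C(51, 5) · 2^{1 − 10} = 2349060 · 1/512 = 587265/128.
Numerically: E[X] ≈ 4588.00781.

E[X] = C(51,5)·2^(1−C(5,2)) = 587265/128 ≈ 4588.00781.


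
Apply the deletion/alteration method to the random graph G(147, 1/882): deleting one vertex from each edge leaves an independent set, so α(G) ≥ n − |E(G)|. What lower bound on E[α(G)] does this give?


E[|E(G)|] = C(147, 2)·p = 10731 · (1/882) = 73/6.
E[α(G)] ≥ n − E[|E(G)|] = 147 − 73/6 = 809/6.
Numerically: ≈ 134.833333.
(This is only a lower bound; the true E[α(G)] may be larger.)

E[α(G)] ≥ 809/6 ≈ 134.833333.


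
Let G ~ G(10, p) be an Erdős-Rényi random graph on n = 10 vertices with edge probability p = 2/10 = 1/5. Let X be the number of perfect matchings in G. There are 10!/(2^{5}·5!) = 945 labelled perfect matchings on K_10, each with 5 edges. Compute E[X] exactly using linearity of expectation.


K_10 has 10!/(2^{5}·5!) = 945 labelled perfect matchings.
For each such perfect matching H, let X_H = 1 if all 5 edges of H are present in G. Then P[X_H = 1] = p^{5} = (1/5)^{5} = 1/3125.
By linearity: E[X] = Σ_H E[X_H] = 945 · p^{5} = 945 · 1/3125 = 189/625.
Numerically: E[X] ≈ 0.3024.

E[X] = 945 · (1/5)^{5} = 189/625 ≈ 0.3024.


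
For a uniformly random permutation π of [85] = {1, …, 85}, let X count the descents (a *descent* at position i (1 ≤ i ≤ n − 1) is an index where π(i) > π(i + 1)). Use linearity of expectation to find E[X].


Write X = Σ X_I over i = 1, …, 84, with X_I the indicator of one descent.
There are 84 indicators.
For each fixed i, the pair (π(i), π(i+1)) is a uniformly random ordered pair of distinct values from {1, …, 85}; by symmetry P[π(i) > π(i+1)] = 1/2.
By linearity: E[X] = 84 · (1/2) = (85 − 1) · (1/2) = 42 ≈ 42.0000.

E[X] = 42 = 42.0000.


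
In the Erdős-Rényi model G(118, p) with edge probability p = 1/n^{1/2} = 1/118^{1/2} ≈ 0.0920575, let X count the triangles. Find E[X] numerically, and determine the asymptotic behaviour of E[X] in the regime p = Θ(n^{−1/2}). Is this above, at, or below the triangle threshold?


Number of potential triangles: C(118, 3) = 266916.
Each occurs with probability p³ ≈ (0.0920575)³ ≈ 7.80147981e-04.
By linearity: E[X] = C(118, 3)·p³ ≈ 266916 · 7.80147981e-04 ≈ 208.233979.
Since α = 1/2 < 1, p = c/n^{1/2} ≫ 1/n is above the triangle threshold p ~ 1/n. Asymptotically E[X] ~ (c³/6)·n^{3(1−α)} = (1³/6)·n^{1.5} → ∞; triangles are abundant w.h.p.

E[X] ≈ 208.233979; in regime p = Θ(1/n^{1/2}) E[X] diverges (above the triangle threshold p ~ 1/n).


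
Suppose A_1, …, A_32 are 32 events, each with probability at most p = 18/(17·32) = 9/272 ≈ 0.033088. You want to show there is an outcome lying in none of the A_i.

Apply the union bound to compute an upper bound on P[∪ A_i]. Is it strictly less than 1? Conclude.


Union bound: P[∪_{i=1}^{32} A_i] ≤ Σ_i P[A_i] ≤ 32·p = 32·(9/272) = 18/17.
Numerically: 18/17 ≈ 1.058824.
Is 18/17 < 1? NO.
Since the bound 18/17 is ≥ 1, the union bound is uninformative here; it does NOT by itself certify existence.

32·p = 18/17 ≈ 1.058824; existence NOT certified by the union bound.


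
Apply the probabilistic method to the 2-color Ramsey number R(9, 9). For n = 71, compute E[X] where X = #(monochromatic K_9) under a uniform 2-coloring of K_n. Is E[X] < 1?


E[X] = C(71, 9) · 2^{1 − 36} = 74473879480 · 2^{−35} = 74473879480/34359738368.
As a reduced fraction: E[X] = 9309234935/4294967296 ≈ 2.167475.
Is E[X] < 1? NO.
Since E[X] ≥ 1, the first-moment bound is inconclusive at n = 71; it does NOT by itself certify R(9, 9) > 71.

E[X] = 9309234935/4294967296 ≈ 2.167475; E[X] ≥ 1; first-moment method inconclusive here.


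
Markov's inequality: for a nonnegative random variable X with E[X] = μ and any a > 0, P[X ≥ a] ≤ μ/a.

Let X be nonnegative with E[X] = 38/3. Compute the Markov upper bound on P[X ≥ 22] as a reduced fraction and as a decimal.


μ = E[X] = 38/3, a = 22.
Markov: P[X ≥ 22] ≤ μ/a = (38/3)/22 = 19/33.
Numerically: ≈ 0.575758.
(Since a = 22 > μ = 12.666667, the bound 19/33 is < 1 and informative.)

P[X ≥ 22] ≤ 19/33 ≈ 0.575758.


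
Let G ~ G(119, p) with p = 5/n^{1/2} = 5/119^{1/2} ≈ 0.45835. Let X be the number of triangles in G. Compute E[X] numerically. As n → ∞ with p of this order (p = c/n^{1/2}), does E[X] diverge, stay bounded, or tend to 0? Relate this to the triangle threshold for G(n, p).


Number of potential triangles: C(119, 3) = 273819.
Each occurs with probability p³ ≈ (0.45835)³ ≈ 9.6291859e-02.
By linearity: E[X] = C(119, 3)·p³ ≈ 273819 · 9.6291859e-02 ≈ 26366.54052.
Since α = 1/2 < 1, p = c/n^{1/2} ≫ 1/n is above the triangle threshold p ~ 1/n. Asymptotically E[X] ~ (c³/6)·n^{3(1−α)} = (5³/6)·n^{1.5} → ∞; triangles are abundant w.h.p.

E[X] ≈ 26366.54052; in regime p = Θ(1/n^{1/2}) E[X] diverges (above the triangle threshold p ~ 1/n).


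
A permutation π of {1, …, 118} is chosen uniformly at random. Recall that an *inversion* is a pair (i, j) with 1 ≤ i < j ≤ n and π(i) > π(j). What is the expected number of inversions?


Write X = Σ X_I over the C(118, 2) = 6903 pairs i < j, with X_I the indicator of one inversion.
There are 6903 indicators.
For each fixed pair i < j, the values π(i) and π(j) are two distinct elements of {1, …, 118} in uniformly random order; by symmetry P[π(i) > π(j)] = 1/2.
By linearity: E[X] = 6903 · (1/2) = C(118, 2) · (1/2) = 6903/2 = 6903/2 ≈ 3451.50000.

E[X] = 6903/2 = 3451.50000.


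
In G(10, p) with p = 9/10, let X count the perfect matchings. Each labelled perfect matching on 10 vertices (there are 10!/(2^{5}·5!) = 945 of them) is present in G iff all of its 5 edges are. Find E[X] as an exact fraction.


K_10 has 10!/(2^{5}·5!) = 945 labelled perfect matchings.
For each such perfect matching H, let X_H = 1 if all 5 edges of H are present in G. Then P[X_H = 1] = p^{5} = (9/10)^{5} = 59049/100000.
Summing the indicators: E[X] = Σ_H E[X_H] = 945 · p^{5} = 945 · 59049/100000 = 11160261/20000.
Numerically: E[X] ≈ 558.

E[X] = 945 · (9/10)^{5} = 11160261/20000 ≈ 558.


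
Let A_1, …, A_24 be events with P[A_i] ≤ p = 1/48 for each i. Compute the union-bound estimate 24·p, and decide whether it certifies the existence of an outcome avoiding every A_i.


Union bound: P[∪_{i=1}^{24} A_i] ≤ Σ_i P[A_i] ≤ 24·p = 24·(1/48) = 1/2.
Numerically: 1/2 ≈ 0.50000.
Is 1/2 < 1? YES.
Since P[∪ A_i] ≤ 1/2 < 1, the complement has P[∩ A_i^c] ≥ 1 − 1/2 = 1/2 > 0, so some outcome avoids every A_i.

24·p = 1/2 ≈ 0.50000; existence CERTIFIED by the union bound.


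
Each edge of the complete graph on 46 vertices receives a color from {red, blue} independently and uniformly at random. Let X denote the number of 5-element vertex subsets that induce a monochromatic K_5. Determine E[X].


Let X = Σ_S X_S over the C(46, 5) = 1370754 subsets S of size 5, where X_S = 1 if the K_5 on S is monochromatic.
For a fixed S, the K_5 on S has C(5, 2) = 10 edges. P[all 10 edges red] = (1/2)^10, and likewise for blue, so P[monochromatic] = 2·(1/2)^10 = 2^{1 − 10} = 1/512.
By linearity of expectation: E[X] = C(46, 5) · 2^{1 − 10} = 1370754 · 1/512 = 685377/256.
Numerically: E[X] ≈ 2677.25391.

E[X] = C(46,5)·2^(1−C(5,2)) = 685377/256 ≈ 2677.25391.


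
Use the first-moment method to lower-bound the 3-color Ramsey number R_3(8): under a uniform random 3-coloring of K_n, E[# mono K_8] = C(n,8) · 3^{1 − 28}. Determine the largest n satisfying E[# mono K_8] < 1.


We need C(n, 8) · 3^{1 − 28} < 1, i.e. C(n, 8) < 3^{28 − 1} = 7625597484987.
Check values of n near the boundary:
  n = 150: C(150, 8) = 5257211409450; 5257211409450 < 7625597484987? YES
  n = 151: C(151, 8) = 5551321138650; 5551321138650 < 7625597484987? YES
  n = 152: C(152, 8) = 5859727868575; 5859727868575 < 7625597484987? YES
  n = 153: C(153, 8) = 6183023199255; 6183023199255 < 7625597484987? YES
  n = 154: C(154, 8) = 6521818990995; 6521818990995 < 7625597484987? YES
  n = 155: C(155, 8) = 6876747915675; 6876747915675 < 7625597484987? YES
  n = 156: C(156, 8) = 7248464019225; 7248464019225 < 7625597484987? YES
  n = 157: C(157, 8) = 7637643295425; 7637643295425 < 7625597484987? NO
  n = 158: C(158, 8) = 8044984271181; 8044984271181 < 7625597484987? NO
The largest n with C(n, 8) < 7625597484987 is n = 156 (where E[X] = 805384891025/847288609443 ≈ 0.9505437). Hence R_3(8) > 156, i.e. R_3(8) ≥ 157.

Largest n = 156; hence R_3(8) > 156.


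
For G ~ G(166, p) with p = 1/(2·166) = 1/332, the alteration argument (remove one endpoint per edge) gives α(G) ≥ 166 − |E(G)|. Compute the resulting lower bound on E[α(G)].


E[|E(G)|] = C(166, 2)·p = 13695 · (1/332) = 165/4.
E[α(G)] ≥ n − E[|E(G)|] = 166 − 165/4 = 499/4.
Numerically: ≈ 124.7500.
(This is only a lower bound; the true E[α(G)] may be larger.)

E[α(G)] ≥ 499/4 ≈ 124.7500.


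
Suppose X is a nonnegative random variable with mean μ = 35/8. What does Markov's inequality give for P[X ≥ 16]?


μ = E[X] = 35/8, a = 16.
Markov: P[X ≥ 16] ≤ μ/a = (35/8)/16 = 35/128.
Numerically: ≈ 0.273438.
(Since a = 16 > μ = 4.375000, the bound 35/128 is < 1 and informative.)

P[X ≥ 16] ≤ 35/128 ≈ 0.273438.


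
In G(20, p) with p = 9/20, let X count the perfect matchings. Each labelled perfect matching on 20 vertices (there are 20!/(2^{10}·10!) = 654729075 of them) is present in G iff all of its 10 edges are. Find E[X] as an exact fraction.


K_20 has 20!/(2^{10}·10!) = 654729075 labelled perfect matchings.
For each such perfect matching H, let X_H = 1 if all 10 edges of H are present in G. Then P[X_H = 1] = p^{10} = (9/20)^{10} = 3486784401/10240000000000.
By linearity: E[X] = Σ_H E[X_H] = 654729075 · p^{10} = 654729075 · 3486784401/10240000000000 = 91315965023646363/409600000000.
Numerically: E[X] ≈ 2.2294e+05.

E[X] = 654729075 · (9/20)^{10} = 91315965023646363/409600000000 ≈ 2.2294e+05.


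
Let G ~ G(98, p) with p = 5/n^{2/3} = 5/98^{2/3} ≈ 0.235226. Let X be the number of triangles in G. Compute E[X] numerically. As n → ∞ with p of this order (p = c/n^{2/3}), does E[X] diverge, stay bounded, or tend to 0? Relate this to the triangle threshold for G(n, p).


Number of potential triangles: C(98, 3) = 152096.
Each occurs with probability p³ ≈ (0.235226)³ ≈ 1.30154102e-02.
By linearity: E[X] = C(98, 3)·p³ ≈ 152096 · 1.30154102e-02 ≈ 1979.591837.
Since α = 2/3 < 1, p = c/n^{2/3} ≫ 1/n is above the triangle threshold p ~ 1/n. Asymptotically E[X] ~ (c³/6)·n^{3(1−α)} = (5³/6)·n^{1} → ∞; triangles are abundant w.h.p.

E[X] ≈ 1979.591837; in regime p = Θ(1/n^{2/3}) E[X] diverges (above the triangle threshold p ~ 1/n).


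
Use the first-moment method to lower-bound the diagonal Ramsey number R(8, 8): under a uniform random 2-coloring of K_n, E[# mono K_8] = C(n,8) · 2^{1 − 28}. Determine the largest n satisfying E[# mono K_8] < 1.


We need C(n, 8) · 2^{1 − 28} < 1, i.e. C(n, 8) < 2^{28 − 1} = 134217728.
Check values of n near the boundary:
  n = 38: C(38, 8) = 48903492; 48903492 < 134217728? YES
  n = 39: C(39, 8) = 61523748; 61523748 < 134217728? YES
  n = 40: C(40, 8) = 76904685; 76904685 < 134217728? YES
  n = 41: C(41, 8) = 95548245; 95548245 < 134217728? YES
  n = 42: C(42, 8) = 118030185; 118030185 < 134217728? YES
  n = 43: C(43, 8) = 145008513; 145008513 < 134217728? NO
  n = 44: C(44, 8) = 177232627; 177232627 < 134217728? NO
  n = 45: C(45, 8) = 215553195; 215553195 < 134217728? NO
The largest n with C(n, 8) < 134217728 is n = 42 (where E[X] = 118030185/134217728 ≈ 0.879). Hence R(8, 8) > 42, i.e. R(8, 8) ≥ 43.

Largest n = 42; hence R(8, 8) > 42.


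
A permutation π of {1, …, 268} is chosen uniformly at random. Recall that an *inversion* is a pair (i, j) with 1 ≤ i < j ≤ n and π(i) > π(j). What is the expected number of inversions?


Write X = Σ X_I over the C(268, 2) = 35778 pairs i < j, with X_I the indicator of one inversion.
There are 35778 indicators.
For each fixed pair i < j, the values π(i) and π(j) are two distinct elements of {1, …, 268} in uniformly random order; by symmetry P[π(i) > π(j)] = 1/2.
By linearity: E[X] = 35778 · (1/2) = C(268, 2) · (1/2) = 35778/2 = 17889 ≈ 17889.000000.

E[X] = 17889 = 17889.000000.


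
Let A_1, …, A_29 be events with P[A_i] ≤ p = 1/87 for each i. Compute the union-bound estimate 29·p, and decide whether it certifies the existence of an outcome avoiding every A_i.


Union bound: P[∪_{i=1}^{29} A_i] ≤ Σ_i P[A_i] ≤ 29·p = 29·(1/87) = 1/3.
Numerically: 1/3 ≈ 0.333.
Is 1/3 < 1? YES.
Since P[∪ A_i] ≤ 1/3 < 1, the complement has P[∩ A_i^c] ≥ 1 − 1/3 = 2/3 > 0, so some outcome avoids every A_i.

29·p = 1/3 ≈ 0.333; existence CERTIFIED by the union bound.


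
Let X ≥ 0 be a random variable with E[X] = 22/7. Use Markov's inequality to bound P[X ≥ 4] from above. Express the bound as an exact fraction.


μ = E[X] = 22/7, a = 4.
Markov: P[X ≥ 4] ≤ μ/a = (22/7)/4 = 11/14.
Numerically: ≈ 0.78571.
(Since a = 4 > μ = 3.14286, the bound 11/14 is < 1 and informative.)

P[X ≥ 4] ≤ 11/14 ≈ 0.78571.


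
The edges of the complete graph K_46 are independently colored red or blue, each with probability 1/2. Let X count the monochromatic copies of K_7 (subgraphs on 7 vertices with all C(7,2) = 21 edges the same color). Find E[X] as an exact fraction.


Let X = Σ_S X_S over the C(46, 7) = 53524680 subsets S of size 7, where X_S = 1 if the K_7 on S is monochromatic.
For a fixed S, the K_7 on S has C(7, 2) = 21 edges. P[all 21 edges red] = (1/2)^21, and likewise for blue, so P[monochromatic] = 2·(1/2)^21 = 2^{1 − 21} = 1/1048576.
By linearity of expectation: E[X] = C(46, 7) · 2^{1 − 21} = 53524680 · 1/1048576 = 6690585/131072.
Numerically: E[X] ≈ 51.04511.

E[X] = C(46,7)·2^(1−C(7,2)) = 6690585/131072 ≈ 51.04511.


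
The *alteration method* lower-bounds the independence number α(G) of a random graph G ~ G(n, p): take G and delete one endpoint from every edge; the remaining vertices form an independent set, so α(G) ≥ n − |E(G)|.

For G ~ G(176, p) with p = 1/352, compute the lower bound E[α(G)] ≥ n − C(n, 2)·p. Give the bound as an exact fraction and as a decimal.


E[|E(G)|] = C(176, 2)·p = 15400 · (1/352) = 175/4.
E[α(G)] ≥ n − E[|E(G)|] = 176 − 175/4 = 529/4.
Numerically: ≈ 132.2500.
(This is only a lower bound; the true E[α(G)] may be larger.)

E[α(G)] ≥ 529/4 ≈ 132.2500.


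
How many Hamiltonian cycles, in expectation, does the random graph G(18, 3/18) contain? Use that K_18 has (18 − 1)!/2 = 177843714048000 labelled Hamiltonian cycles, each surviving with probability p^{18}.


K_18 has (18 − 1)!/2 = 177843714048000 labelled Hamiltonian cycles.
For each such Hamiltonian cycle H, let X_H = 1 if all 18 edges of H are present in G. Then P[X_H = 1] = p^{18} = (1/6)^{18} = 1/101559956668416.
By linearity of expectation: E[X] = Σ_H E[X_H] = 177843714048000 · p^{18} = 177843714048000 · 1/101559956668416 = 14889875/8503056.
Numerically: E[X] ≈ 1.751.

E[X] = 177843714048000 · (1/6)^{18} = 14889875/8503056 ≈ 1.751.


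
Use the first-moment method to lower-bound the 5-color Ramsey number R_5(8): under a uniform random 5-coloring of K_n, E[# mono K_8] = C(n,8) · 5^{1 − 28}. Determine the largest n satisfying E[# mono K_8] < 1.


We need C(n, 8) · 5^{1 − 28} < 1, i.e. C(n, 8) < 5^{28 − 1} = 7450580596923828125.
Check values of n near the boundary:
  n = 857: C(857, 8) = 6983854138365964575; 6983854138365964575 < 7450580596923828125? YES
  n = 858: C(858, 8) = 7049584530256467771; 7049584530256467771 < 7450580596923828125? YES
  n = 859: C(859, 8) = 7115855595170747139; 7115855595170747139 < 7450580596923828125? YES
  n = 860: C(860, 8) = 7182671140665308145; 7182671140665308145 < 7450580596923828125? YES
  n = 861: C(861, 8) = 7250034996615275865; 7250034996615275865 < 7450580596923828125? YES
  n = 862: C(862, 8) = 7317951015318931845; 7317951015318931845 < 7450580596923828125? YES
  n = 863: C(863, 8) = 7386423071602617757; 7386423071602617757 < 7450580596923828125? YES
  n = 864: C(864, 8) = 7455455062926006708; 7455455062926006708 < 7450580596923828125? NO
  n = 865: C(865, 8) = 7525050909487743060; 7525050909487743060 < 7450580596923828125? NO
The largest n with C(n, 8) < 7450580596923828125 is n = 863 (where E[X] = 7386423071602617757/7450580596923828125 ≈ 0.991389). Hence R_5(8) > 863, i.e. R_5(8) ≥ 864.

Largest n = 863; hence R_5(8) > 863.
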